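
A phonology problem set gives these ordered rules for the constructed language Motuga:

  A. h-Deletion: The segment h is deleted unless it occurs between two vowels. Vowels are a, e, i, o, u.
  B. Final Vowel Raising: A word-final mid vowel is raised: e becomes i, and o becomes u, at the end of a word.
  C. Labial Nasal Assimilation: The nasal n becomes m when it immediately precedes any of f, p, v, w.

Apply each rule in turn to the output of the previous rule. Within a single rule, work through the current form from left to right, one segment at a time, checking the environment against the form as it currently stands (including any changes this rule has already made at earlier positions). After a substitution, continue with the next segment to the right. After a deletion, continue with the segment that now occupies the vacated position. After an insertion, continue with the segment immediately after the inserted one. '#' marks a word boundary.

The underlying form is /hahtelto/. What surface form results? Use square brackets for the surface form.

A h-Deletion: [hahtelto] → [atelto]
B Final Vowel Raising: [atelto] → [ateltu]
C Labial Nasal Assimilation: no change — [ateltu]

[ateltu]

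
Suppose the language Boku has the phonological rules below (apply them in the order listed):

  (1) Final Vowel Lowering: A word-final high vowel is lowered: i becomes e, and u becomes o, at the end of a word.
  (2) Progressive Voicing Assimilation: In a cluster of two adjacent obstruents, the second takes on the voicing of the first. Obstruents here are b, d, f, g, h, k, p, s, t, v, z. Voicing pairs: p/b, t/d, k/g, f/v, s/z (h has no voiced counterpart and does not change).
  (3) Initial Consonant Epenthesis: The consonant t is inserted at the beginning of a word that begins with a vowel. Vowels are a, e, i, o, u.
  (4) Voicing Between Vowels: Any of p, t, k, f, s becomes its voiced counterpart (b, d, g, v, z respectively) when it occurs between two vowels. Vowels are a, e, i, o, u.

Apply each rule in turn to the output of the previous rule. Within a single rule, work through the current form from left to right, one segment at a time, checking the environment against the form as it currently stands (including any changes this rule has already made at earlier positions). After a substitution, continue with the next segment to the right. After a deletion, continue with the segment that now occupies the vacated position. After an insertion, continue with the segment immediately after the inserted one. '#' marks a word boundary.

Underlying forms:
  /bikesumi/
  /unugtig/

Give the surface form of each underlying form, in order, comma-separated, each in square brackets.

[bigezume], [tunugdig]

/bikesumi/:
  (1) Final Vowel Lowering: [bikesumi] → [bikesume]
  (2) Progressive Voicing Assimilation: no change — [bikesume]
  (3) Initial Consonant Epenthesis: no change — [bikesume]
  (4) Voicing Between Vowels: [bikesume] → [bigezume]
/unugtig/:
  (1) Final Vowel Lowering: no change — [unugtig]
  (2) Progressive Voicing Assimilation: [unugtig] → [unugdig]
  (3) Initial Consonant Epenthesis: [unugdig] → [tunugdig]
  (4) Voicing Between Vowels: no change — [tunugdig]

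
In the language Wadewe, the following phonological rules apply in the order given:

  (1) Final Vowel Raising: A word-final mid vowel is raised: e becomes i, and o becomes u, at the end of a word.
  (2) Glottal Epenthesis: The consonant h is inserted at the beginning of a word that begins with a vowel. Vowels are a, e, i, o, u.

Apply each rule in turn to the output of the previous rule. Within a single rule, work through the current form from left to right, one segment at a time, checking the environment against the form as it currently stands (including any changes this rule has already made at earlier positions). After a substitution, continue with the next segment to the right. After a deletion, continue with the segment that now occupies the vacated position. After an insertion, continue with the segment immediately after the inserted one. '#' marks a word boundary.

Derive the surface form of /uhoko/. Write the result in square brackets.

(1) Final Vowel Raising: [uhoko] → [uhoku]
(2) Glottal Epenthesis: [uhoku] → [huhoku]

[huhoku]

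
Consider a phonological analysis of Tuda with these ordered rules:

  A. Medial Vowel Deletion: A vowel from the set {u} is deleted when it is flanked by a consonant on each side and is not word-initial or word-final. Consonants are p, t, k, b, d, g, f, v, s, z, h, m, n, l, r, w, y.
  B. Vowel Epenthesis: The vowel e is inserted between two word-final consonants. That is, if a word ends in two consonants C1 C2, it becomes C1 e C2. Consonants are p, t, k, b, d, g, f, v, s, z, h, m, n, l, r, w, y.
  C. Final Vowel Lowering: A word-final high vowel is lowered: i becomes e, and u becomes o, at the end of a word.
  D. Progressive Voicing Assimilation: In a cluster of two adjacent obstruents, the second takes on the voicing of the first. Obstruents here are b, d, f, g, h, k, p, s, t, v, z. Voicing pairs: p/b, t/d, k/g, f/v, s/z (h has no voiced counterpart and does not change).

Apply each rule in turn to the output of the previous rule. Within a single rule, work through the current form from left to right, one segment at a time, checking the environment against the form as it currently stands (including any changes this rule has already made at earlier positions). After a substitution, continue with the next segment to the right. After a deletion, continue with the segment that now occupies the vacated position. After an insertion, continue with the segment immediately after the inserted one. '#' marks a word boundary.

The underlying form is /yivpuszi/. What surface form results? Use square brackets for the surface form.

A Medial Vowel Deletion: [yivpuszi] → [yivpszi]
B Vowel Epenthesis: no change — [yivpszi]
C Final Vowel Lowering: [yivpszi] → [yivpsze]
D Progressive Voicing Assimilation: [yivpsze] → [yivbzze]

[yivbzze]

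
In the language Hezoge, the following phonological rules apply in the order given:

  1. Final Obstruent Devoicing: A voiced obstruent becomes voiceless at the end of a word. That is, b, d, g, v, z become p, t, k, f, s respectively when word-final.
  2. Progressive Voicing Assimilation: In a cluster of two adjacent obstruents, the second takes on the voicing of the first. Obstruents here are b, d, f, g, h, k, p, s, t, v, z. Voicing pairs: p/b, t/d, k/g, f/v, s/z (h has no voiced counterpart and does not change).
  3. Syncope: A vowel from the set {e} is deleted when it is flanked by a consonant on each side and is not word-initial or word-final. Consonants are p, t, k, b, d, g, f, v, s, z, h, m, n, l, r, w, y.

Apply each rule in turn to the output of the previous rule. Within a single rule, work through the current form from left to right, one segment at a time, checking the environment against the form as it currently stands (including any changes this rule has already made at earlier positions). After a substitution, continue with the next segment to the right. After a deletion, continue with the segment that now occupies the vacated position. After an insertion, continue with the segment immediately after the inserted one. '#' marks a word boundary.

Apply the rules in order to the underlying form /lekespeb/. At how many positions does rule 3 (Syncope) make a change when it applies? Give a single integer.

1 Final Obstruent Devoicing: [lekespeb] → [lekespep]
2 Progressive Voicing Assimilation: no change — [lekespep]
3 Syncope: [lekespep] → [lkspp]
Rule 3 changed 3 position(s).

3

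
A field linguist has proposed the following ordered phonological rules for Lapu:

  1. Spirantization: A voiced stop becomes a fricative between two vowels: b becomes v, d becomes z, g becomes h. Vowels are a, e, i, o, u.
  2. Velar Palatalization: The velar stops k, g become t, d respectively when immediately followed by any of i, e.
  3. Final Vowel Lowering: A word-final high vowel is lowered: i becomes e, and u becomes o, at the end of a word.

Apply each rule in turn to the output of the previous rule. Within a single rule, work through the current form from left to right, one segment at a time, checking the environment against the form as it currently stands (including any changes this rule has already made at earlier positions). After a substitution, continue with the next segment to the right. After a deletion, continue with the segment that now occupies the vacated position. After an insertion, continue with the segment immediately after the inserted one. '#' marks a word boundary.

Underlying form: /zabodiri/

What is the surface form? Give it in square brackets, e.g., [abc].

[zavozire]

1 Spirantization: [zabodiri] → [zavoziri]
2 Velar Palatalization: no change — [zavoziri]
3 Final Vowel Lowering: [zavoziri] → [zavozire]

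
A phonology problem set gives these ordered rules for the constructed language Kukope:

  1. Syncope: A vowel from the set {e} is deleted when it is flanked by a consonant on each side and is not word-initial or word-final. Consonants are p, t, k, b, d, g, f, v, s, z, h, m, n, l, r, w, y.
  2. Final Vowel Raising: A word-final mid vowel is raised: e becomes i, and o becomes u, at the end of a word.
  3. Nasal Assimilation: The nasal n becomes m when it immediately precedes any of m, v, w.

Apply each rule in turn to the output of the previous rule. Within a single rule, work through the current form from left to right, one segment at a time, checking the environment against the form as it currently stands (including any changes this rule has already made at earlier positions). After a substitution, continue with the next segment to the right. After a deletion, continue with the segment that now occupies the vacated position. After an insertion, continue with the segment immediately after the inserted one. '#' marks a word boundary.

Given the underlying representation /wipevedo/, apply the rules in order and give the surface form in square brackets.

1 Syncope: [wipevedo] → [wipvdo]
2 Final Vowel Raising: [wipvdo] → [wipvdu]
3 Nasal Assimilation: no change — [wipvdu]

[wipvdu]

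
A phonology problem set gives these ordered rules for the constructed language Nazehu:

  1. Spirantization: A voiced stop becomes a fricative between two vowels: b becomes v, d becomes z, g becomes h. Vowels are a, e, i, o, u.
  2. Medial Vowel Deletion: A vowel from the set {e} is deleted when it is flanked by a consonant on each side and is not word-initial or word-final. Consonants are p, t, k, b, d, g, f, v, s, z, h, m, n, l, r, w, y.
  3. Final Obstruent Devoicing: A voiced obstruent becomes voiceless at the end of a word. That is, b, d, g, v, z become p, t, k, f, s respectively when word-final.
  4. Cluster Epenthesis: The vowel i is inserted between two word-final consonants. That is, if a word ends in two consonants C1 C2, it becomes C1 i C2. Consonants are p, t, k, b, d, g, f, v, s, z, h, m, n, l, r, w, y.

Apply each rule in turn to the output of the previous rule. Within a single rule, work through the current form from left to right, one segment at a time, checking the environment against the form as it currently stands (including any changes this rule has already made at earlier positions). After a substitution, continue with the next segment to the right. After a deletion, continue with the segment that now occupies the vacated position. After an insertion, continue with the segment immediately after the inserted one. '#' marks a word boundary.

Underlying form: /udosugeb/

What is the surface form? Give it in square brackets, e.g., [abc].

[uzosuhip]

1 Spirantization: [udosugeb] → [uzosuheb]
2 Medial Vowel Deletion: [uzosuheb] → [uzosuhb]
3 Final Obstruent Devoicing: [uzosuhb] → [uzosuhp]
4 Cluster Epenthesis: [uzosuhp] → [uzosuhip]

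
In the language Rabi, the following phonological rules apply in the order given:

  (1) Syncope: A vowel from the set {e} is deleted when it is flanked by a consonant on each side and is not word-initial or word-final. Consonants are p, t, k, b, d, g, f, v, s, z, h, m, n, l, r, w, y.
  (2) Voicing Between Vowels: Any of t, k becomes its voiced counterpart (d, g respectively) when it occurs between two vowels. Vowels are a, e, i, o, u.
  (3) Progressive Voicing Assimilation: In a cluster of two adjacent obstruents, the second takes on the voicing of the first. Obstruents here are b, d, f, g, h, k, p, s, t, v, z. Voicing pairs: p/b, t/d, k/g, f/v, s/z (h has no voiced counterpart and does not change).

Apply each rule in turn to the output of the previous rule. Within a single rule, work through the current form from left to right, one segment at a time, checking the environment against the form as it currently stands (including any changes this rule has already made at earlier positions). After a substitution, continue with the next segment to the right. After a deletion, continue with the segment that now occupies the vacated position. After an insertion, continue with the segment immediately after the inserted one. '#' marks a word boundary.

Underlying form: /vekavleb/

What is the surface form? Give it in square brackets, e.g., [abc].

(1) Syncope: [vekavleb] → [vkavlb]
(2) Voicing Between Vowels: no change — [vkavlb]
(3) Progressive Voicing Assimilation: [vkavlb] → [vgavlb]

[vgavlb]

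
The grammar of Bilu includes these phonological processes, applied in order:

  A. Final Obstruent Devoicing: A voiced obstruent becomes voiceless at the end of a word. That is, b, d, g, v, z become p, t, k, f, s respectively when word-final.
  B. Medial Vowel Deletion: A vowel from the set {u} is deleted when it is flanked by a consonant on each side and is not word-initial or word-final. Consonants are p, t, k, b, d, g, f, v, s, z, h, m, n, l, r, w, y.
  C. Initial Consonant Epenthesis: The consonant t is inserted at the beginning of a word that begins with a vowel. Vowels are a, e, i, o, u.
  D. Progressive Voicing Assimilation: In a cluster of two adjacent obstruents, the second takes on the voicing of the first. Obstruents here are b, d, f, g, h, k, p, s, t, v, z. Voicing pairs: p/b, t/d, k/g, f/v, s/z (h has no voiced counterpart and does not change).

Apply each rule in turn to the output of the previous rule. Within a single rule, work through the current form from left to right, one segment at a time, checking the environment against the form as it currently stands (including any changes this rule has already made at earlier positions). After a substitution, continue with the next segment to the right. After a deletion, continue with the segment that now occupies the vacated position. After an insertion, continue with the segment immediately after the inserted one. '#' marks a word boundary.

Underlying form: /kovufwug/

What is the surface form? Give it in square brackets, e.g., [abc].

[kovvwk]

A Final Obstruent Devoicing: [kovufwug] → [kovufwuk]
B Medial Vowel Deletion: [kovufwuk] → [kovfwk]
C Initial Consonant Epenthesis: no change — [kovfwk]
D Progressive Voicing Assimilation: [kovfwk] → [kovvwk]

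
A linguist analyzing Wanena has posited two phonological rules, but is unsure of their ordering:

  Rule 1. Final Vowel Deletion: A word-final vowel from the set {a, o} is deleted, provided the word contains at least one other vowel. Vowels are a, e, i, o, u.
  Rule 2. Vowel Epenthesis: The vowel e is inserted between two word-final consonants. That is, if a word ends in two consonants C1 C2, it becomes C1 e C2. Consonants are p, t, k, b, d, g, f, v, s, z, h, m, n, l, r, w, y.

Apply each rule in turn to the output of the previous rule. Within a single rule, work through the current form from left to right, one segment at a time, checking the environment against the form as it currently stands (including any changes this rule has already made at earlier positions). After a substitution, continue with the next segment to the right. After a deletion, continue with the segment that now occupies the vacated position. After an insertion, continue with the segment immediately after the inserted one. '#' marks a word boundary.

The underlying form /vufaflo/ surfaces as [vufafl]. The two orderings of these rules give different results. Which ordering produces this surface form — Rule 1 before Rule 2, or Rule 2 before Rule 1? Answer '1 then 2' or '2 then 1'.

2 then 1

Order 1 then 2:
  1 Final Vowel Deletion: [vufaflo] → [vufafl]
  2 Vowel Epenthesis: [vufafl] → [vufafel]
  result: [vufafel]
Order 2 then 1:
  2 Vowel Epenthesis: no change — [vufaflo]
  1 Final Vowel Deletion: [vufaflo] → [vufafl]
  result: [vufafl]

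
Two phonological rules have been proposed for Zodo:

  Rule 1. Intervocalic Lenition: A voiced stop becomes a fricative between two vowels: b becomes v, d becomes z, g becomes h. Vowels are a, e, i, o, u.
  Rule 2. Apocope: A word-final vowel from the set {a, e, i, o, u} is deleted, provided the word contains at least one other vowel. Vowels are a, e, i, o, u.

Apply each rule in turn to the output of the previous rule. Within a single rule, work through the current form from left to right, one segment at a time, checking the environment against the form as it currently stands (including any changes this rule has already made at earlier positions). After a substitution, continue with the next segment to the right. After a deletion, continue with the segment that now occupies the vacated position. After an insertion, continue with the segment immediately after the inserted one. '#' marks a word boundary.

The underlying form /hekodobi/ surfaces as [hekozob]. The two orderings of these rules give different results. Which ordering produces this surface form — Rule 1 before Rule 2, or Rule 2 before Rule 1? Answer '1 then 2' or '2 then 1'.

2 then 1

Order 1 then 2:
  1 Intervocalic Lenition: [hekodobi] → [hekozovi]
  2 Apocope: [hekozovi] → [hekozov]
  result: [hekozov]
Order 2 then 1:
  2 Apocope: [hekodobi] → [hekodob]
  1 Intervocalic Lenition: [hekodob] → [hekozob]
  result: [hekozob]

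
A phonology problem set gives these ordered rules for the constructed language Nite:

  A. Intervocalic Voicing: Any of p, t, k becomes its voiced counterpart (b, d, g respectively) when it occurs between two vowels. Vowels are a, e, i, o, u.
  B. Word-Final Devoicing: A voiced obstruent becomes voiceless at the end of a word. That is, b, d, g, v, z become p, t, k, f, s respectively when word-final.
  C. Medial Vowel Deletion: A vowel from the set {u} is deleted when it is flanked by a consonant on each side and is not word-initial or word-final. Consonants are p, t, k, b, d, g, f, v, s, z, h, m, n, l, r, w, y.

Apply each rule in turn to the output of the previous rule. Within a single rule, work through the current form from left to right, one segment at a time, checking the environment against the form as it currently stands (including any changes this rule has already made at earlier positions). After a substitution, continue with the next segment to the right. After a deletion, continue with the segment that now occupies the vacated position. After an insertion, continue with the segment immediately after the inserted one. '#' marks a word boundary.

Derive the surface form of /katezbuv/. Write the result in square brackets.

[kadezbf]

A Intervocalic Voicing: [katezbuv] → [kadezbuv]
B Word-Final Devoicing: [kadezbuv] → [kadezbuf]
C Medial Vowel Deletion: [kadezbuf] → [kadezbf]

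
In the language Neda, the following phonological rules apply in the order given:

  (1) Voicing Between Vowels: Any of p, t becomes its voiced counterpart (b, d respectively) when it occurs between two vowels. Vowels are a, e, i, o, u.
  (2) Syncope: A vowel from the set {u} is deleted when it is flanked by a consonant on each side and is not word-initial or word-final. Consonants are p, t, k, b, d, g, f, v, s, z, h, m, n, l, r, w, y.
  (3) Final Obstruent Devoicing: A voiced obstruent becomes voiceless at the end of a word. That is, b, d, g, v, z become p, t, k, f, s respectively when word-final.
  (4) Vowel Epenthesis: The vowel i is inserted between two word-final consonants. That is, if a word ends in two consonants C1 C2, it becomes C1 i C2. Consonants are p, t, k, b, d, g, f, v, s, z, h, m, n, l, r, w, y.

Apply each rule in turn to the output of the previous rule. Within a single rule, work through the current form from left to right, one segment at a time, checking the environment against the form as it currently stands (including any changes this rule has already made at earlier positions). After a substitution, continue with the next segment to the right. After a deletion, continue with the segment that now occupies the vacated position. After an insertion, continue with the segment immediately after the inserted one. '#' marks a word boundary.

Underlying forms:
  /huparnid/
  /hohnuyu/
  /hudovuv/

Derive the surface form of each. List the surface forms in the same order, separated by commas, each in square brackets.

[hbarnit], [hohnyu], [hdovif]

/huparnid/:
  (1) Voicing Between Vowels: [huparnid] → [hubarnid]
  (2) Syncope: [hubarnid] → [hbarnid]
  (3) Final Obstruent Devoicing: [hbarnid] → [hbarnit]
  (4) Vowel Epenthesis: no change — [hbarnit]
/hohnuyu/:
  (1) Voicing Between Vowels: no change — [hohnuyu]
  (2) Syncope: [hohnuyu] → [hohnyu]
  (3) Final Obstruent Devoicing: no change — [hohnyu]
  (4) Vowel Epenthesis: no change — [hohnyu]
/hudovuv/:
  (1) Voicing Between Vowels: no change — [hudovuv]
  (2) Syncope: [hudovuv] → [hdovv]
  (3) Final Obstruent Devoicing: [hdovv] → [hdovf]
  (4) Vowel Epenthesis: [hdovf] → [hdovif]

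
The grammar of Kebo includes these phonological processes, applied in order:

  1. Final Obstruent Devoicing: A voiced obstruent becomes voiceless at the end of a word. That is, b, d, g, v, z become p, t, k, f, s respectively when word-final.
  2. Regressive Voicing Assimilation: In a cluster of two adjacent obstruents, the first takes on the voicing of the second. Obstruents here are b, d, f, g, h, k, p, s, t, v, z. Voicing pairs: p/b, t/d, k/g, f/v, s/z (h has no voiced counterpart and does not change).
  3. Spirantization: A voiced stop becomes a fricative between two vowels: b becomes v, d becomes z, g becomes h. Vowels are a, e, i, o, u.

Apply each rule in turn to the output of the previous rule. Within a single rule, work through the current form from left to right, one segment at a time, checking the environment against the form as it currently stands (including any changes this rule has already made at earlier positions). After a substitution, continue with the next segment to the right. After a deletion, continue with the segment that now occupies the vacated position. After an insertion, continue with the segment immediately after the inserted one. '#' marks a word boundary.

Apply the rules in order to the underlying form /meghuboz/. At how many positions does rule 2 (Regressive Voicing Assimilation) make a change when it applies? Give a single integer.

1 Final Obstruent Devoicing: [meghuboz] → [meghubos]
2 Regressive Voicing Assimilation: [meghubos] → [mekhubos]
3 Spirantization: [mekhubos] → [mekhuvos]
Rule 2 changed 1 position(s).

1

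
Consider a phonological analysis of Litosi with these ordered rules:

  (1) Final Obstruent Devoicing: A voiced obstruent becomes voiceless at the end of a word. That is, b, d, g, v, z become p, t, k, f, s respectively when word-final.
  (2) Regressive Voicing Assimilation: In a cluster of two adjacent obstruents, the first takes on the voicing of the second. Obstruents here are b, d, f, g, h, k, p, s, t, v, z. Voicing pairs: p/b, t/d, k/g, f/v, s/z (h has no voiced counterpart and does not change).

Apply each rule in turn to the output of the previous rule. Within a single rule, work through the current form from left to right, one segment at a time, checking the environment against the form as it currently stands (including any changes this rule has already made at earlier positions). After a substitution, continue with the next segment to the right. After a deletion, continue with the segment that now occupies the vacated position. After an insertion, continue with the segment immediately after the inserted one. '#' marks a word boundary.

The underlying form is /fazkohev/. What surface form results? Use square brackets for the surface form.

(1) Final Obstruent Devoicing: [fazkohev] → [fazkohef]
(2) Regressive Voicing Assimilation: [fazkohef] → [faskohef]

[faskohef]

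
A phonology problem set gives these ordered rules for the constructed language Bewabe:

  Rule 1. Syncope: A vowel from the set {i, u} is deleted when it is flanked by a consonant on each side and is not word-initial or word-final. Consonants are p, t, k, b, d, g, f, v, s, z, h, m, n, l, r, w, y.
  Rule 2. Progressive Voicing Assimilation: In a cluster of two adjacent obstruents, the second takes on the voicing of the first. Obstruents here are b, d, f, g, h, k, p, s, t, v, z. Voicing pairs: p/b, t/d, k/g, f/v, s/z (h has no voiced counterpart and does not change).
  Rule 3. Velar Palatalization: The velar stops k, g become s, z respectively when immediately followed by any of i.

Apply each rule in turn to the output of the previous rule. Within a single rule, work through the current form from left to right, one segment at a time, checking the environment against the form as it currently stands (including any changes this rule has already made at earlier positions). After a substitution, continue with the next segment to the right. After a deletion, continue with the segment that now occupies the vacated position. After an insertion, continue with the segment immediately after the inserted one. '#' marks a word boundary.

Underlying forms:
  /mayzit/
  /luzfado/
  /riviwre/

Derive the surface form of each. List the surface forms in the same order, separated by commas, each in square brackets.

[mayzd], [lzvado], [rvwre]

/mayzit/:
  Rule 1 Syncope: [mayzit] → [mayzt]
  Rule 2 Progressive Voicing Assimilation: [mayzt] → [mayzd]
  Rule 3 Velar Palatalization: no change — [mayzd]
/luzfado/:
  Rule 1 Syncope: [luzfado] → [lzfado]
  Rule 2 Progressive Voicing Assimilation: [lzfado] → [lzvado]
  Rule 3 Velar Palatalization: no change — [lzvado]
/riviwre/:
  Rule 1 Syncope: [riviwre] → [rvwre]
  Rule 2 Progressive Voicing Assimilation: no change — [rvwre]
  Rule 3 Velar Palatalization: no change — [rvwre]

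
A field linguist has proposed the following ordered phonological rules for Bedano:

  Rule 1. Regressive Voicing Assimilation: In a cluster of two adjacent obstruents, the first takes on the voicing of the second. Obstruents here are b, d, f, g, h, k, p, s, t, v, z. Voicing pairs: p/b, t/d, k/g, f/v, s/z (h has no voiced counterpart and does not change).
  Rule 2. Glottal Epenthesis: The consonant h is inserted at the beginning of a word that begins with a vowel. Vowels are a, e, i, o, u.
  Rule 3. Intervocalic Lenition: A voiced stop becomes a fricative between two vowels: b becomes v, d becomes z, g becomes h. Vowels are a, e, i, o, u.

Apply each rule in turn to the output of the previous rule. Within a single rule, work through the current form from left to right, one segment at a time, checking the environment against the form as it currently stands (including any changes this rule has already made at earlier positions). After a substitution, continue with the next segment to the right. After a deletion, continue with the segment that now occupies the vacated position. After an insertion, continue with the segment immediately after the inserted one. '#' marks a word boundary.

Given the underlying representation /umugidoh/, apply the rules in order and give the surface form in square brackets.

Rule 1 Regressive Voicing Assimilation: no change — [umugidoh]
Rule 2 Glottal Epenthesis: [umugidoh] → [humugidoh]
Rule 3 Intervocalic Lenition: [humugidoh] → [humuhizoh]

[humuhizoh]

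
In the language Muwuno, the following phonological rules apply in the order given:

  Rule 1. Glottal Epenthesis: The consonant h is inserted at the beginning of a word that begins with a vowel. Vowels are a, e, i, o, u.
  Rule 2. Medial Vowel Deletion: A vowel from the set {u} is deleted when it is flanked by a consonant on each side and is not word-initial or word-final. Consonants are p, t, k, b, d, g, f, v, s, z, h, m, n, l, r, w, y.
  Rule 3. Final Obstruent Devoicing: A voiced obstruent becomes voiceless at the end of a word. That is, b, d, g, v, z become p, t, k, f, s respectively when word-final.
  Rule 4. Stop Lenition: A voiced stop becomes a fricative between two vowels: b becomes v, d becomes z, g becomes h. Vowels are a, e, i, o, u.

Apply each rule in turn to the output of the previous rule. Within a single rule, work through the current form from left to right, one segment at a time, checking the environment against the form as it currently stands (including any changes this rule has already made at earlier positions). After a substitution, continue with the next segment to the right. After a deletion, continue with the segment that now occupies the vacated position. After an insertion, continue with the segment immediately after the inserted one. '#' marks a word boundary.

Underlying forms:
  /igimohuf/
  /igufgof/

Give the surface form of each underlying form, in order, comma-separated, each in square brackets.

[hihimohf], [higfgof]

/igimohuf/:
  Rule 1 Glottal Epenthesis: [igimohuf] → [higimohuf]
  Rule 2 Medial Vowel Deletion: [higimohuf] → [higimohf]
  Rule 3 Final Obstruent Devoicing: no change — [higimohf]
  Rule 4 Stop Lenition: [higimohf] → [hihimohf]
/igufgof/:
  Rule 1 Glottal Epenthesis: [igufgof] → [higufgof]
  Rule 2 Medial Vowel Deletion: [higufgof] → [higfgof]
  Rule 3 Final Obstruent Devoicing: no change — [higfgof]
  Rule 4 Stop Lenition: no change — [higfgof]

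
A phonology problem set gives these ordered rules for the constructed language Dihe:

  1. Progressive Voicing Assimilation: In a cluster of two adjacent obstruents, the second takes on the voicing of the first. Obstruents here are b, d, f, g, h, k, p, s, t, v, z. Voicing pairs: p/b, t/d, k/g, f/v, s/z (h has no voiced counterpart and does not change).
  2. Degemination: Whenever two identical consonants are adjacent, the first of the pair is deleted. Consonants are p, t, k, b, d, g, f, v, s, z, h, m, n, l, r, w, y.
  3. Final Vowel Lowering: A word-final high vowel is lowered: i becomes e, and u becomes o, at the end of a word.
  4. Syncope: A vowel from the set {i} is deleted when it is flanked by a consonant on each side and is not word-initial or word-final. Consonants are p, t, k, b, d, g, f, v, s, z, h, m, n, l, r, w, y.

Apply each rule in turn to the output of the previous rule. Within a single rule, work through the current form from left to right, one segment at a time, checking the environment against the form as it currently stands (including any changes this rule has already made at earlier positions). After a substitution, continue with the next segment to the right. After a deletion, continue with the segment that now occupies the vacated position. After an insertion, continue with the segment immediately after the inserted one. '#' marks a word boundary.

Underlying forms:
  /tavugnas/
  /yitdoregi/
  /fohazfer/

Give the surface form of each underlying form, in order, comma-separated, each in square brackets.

[tavugnas], [ytorege], [fohazver]

/tavugnas/:
  1 Progressive Voicing Assimilation: no change — [tavugnas]
  2 Degemination: no change — [tavugnas]
  3 Final Vowel Lowering: no change — [tavugnas]
  4 Syncope: no change — [tavugnas]
/yitdoregi/:
  1 Progressive Voicing Assimilation: [yitdoregi] → [yittoregi]
  2 Degemination: [yittoregi] → [yitoregi]
  3 Final Vowel Lowering: [yitoregi] → [yitorege]
  4 Syncope: [yitorege] → [ytorege]
/fohazfer/:
  1 Progressive Voicing Assimilation: [fohazfer] → [fohazver]
  2 Degemination: no change — [fohazver]
  3 Final Vowel Lowering: no change — [fohazver]
  4 Syncope: no change — [fohazver]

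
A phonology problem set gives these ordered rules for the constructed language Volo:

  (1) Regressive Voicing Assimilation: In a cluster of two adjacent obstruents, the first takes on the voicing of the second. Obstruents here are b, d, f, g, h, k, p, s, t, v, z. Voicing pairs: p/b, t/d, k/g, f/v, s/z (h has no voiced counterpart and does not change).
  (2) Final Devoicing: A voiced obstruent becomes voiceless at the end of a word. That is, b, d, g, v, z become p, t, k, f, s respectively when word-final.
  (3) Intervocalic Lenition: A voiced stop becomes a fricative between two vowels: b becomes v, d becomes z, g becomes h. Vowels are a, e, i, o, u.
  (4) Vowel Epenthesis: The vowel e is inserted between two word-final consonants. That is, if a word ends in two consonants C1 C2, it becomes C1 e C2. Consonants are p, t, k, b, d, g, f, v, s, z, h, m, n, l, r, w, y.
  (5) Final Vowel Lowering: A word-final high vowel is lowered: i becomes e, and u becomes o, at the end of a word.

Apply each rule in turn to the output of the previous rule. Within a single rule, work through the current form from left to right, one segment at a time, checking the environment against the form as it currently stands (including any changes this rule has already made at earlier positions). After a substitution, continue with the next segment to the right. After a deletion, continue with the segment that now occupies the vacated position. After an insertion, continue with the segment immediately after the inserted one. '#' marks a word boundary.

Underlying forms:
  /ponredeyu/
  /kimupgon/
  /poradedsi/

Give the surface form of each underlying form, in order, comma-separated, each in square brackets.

[ponrezeyo], [kimubgon], [porazetse]

/ponredeyu/:
  (1) Regressive Voicing Assimilation: no change — [ponredeyu]
  (2) Final Devoicing: no change — [ponredeyu]
  (3) Intervocalic Lenition: [ponredeyu] → [ponrezeyu]
  (4) Vowel Epenthesis: no change — [ponrezeyu]
  (5) Final Vowel Lowering: [ponrezeyu] → [ponrezeyo]
/kimupgon/:
  (1) Regressive Voicing Assimilation: [kimupgon] → [kimubgon]
  (2) Final Devoicing: no change — [kimubgon]
  (3) Intervocalic Lenition: no change — [kimubgon]
  (4) Vowel Epenthesis: no change — [kimubgon]
  (5) Final Vowel Lowering: no change — [kimubgon]
/poradedsi/:
  (1) Regressive Voicing Assimilation: [poradedsi] → [poradetsi]
  (2) Final Devoicing: no change — [poradetsi]
  (3) Intervocalic Lenition: [poradetsi] → [porazetsi]
  (4) Vowel Epenthesis: no change — [porazetsi]
  (5) Final Vowel Lowering: [porazetsi] → [porazetse]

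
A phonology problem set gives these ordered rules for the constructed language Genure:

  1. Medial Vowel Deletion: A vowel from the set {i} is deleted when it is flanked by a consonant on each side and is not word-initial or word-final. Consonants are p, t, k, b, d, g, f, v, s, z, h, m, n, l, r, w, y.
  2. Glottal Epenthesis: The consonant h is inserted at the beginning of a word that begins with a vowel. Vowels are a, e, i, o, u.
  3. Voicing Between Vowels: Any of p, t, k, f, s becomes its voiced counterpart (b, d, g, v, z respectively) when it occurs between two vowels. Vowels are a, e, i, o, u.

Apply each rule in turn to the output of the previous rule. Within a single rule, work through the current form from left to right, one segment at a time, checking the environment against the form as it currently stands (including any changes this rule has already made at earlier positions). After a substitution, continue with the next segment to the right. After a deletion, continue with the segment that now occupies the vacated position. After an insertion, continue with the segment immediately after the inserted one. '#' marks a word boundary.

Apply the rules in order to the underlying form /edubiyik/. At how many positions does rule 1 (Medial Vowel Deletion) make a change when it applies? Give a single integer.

1 Medial Vowel Deletion: [edubiyik] → [edubyk]
2 Glottal Epenthesis: [edubyk] → [hedubyk]
3 Voicing Between Vowels: no change — [hedubyk]
Rule 1 changed 2 position(s).

2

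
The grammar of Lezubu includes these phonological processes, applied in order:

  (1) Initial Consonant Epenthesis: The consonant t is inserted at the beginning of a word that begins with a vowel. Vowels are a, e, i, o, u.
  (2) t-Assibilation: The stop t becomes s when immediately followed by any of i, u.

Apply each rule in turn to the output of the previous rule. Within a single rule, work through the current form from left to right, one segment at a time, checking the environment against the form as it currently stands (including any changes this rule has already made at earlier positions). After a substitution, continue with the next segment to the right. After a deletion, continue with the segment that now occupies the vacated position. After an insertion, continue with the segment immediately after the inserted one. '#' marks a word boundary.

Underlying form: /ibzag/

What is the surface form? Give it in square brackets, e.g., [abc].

[sibzag]

(1) Initial Consonant Epenthesis: [ibzag] → [tibzag]
(2) t-Assibilation: [tibzag] → [sibzag]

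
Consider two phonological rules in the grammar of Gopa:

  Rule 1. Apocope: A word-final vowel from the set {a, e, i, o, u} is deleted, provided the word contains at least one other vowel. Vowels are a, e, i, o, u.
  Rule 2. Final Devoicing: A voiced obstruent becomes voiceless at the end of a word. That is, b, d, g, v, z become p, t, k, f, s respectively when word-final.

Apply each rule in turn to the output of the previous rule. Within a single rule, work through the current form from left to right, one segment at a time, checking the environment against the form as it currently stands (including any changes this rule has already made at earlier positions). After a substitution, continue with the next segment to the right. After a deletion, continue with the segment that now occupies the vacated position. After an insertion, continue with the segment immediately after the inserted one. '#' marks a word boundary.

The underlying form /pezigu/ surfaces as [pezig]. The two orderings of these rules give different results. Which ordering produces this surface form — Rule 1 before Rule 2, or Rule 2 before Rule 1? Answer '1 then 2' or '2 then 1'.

Order 1 then 2:
  1 Apocope: [pezigu] → [pezig]
  2 Final Devoicing: [pezig] → [pezik]
  result: [pezik]
Order 2 then 1:
  2 Final Devoicing: no change — [pezigu]
  1 Apocope: [pezigu] → [pezig]
  result: [pezig]

2 then 1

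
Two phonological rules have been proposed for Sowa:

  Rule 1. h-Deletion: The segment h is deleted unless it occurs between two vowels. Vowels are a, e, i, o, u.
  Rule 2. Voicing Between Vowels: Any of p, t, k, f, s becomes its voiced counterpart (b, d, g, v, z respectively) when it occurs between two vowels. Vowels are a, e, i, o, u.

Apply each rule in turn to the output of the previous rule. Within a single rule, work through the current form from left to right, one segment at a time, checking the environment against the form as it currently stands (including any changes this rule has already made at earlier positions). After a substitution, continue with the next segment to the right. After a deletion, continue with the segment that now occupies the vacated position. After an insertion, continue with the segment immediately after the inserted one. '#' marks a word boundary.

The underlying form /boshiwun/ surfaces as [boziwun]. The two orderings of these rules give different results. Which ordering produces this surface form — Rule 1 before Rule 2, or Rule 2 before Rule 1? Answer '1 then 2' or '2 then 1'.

1 then 2

Order 1 then 2:
  1 h-Deletion: [boshiwun] → [bosiwun]
  2 Voicing Between Vowels: [bosiwun] → [boziwun]
  result: [boziwun]
Order 2 then 1:
  2 Voicing Between Vowels: no change — [boshiwun]
  1 h-Deletion: [boshiwun] → [bosiwun]
  result: [bosiwun]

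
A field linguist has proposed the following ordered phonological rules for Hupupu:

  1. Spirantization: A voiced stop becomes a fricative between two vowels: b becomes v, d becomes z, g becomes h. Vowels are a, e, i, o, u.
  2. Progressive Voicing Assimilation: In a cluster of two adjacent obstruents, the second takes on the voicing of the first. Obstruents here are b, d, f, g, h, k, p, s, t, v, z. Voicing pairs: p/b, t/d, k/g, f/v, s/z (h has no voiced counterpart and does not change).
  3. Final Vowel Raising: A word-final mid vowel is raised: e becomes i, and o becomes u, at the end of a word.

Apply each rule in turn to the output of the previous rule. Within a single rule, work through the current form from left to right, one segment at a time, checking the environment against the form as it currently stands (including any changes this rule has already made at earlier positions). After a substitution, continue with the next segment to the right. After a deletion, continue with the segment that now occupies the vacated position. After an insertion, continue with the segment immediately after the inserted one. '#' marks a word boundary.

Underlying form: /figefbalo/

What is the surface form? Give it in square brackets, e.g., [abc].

1 Spirantization: [figefbalo] → [fihefbalo]
2 Progressive Voicing Assimilation: [fihefbalo] → [fihefpalo]
3 Final Vowel Raising: [fihefpalo] → [fihefpalu]

[fihefpalu]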